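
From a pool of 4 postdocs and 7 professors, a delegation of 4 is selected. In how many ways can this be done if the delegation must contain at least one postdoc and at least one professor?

294

Total 4-person selections from all 11: C(11,4) = 330.
Selections missing a whole group: no postdocs → C(7,4) = 35; no professors → C(4,4) = 1.
Both groups omitted at once is impossible, so 330 − 36 = 294.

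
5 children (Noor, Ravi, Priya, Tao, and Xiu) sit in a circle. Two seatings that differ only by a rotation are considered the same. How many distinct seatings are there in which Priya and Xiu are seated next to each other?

Glue Priya and Xiu into a block (2 internal orders). Seating 4 units around a circle gives (3)! arrangements.
So 2 × (3)! = 2 × 6 = 12.

12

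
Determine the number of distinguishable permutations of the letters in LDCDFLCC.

Letter multiplicities in LDCDFLCC: C×3, D×2, F×1, L×2.
The number of distinct arrangements is 8!/(3!·2!·2!) = 40320/24 = 1680.

1680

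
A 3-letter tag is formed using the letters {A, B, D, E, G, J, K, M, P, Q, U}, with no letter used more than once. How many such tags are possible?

990

With no repetition, fill the 3 letters in order: 11 choices, then 10, down to 9.
11 × 10 × 9 = 990.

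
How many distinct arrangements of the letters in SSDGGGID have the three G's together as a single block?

Treat the 3 copies of G as a single block. The multiset to arrange is then {GGG, D, D, I, S, S}, 6 items in all.
That gives (6)!/(2!·2!) = 180 arrangements.

180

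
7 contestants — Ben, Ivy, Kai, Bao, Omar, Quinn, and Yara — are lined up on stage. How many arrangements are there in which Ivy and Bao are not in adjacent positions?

3600

There are 7! = 5040 arrangements in all. If Ivy and Bao are adjacent, merging them into one block gives 2·(6)! = 1440 arrangements.
Complementary counting: 5040 − 1440 = 3600.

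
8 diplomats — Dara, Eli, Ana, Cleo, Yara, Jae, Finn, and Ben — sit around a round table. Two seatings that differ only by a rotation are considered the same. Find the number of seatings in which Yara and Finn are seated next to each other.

Glue Yara and Finn into a block (2 internal orders). Seating 7 units around a circle gives (6)! arrangements.
So 2 × (6)! = 2 × 720 = 1440.

1440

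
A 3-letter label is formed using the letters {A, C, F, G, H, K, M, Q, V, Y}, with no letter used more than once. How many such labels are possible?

Choose and order 3 of the 10 symbols: the first letter has 10 options, the next 9, then 8.
10 × 9 × 8 = 720.

720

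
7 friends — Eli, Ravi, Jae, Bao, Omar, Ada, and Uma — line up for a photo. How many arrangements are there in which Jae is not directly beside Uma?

3600

Of the 7! = 5040 arrangements, those with Jae and Uma adjacent number 2 × 6! = 1440 (treat the pair as a block with 2 internal orders).
So 5040 − 1440 = 3600 arrangements keep them apart.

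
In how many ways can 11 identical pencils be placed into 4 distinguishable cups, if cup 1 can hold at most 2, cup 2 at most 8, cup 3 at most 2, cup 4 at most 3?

By stars and bars, unrestricted non-negative solutions to x_1+…+x_4 = 11 number C(11+3,3) = 364.
Subtract solutions that violate a single cap (substitute x_i' = x_i − (cap_i+1)): x_1 ≥ 3 gives C(11,3) = 165; x_2 ≥ 9 gives C(5,3) = 10; x_3 ≥ 3 gives C(11,3) = 165; x_4 ≥ 4 gives C(10,3) = 120. Together 460.
Add back pairs where two caps are both exceeded: 0 + 56 + 35 + 0 + 0 + 35 = 126.
Subtract triples: 0 + 0 + 4 + 0 = 4.
By inclusion–exclusion the count is 364 − 460 + 126 − 4 = 26.

26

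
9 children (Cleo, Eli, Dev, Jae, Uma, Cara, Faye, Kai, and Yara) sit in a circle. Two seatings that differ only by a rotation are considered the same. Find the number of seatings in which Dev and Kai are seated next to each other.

Glue Dev and Kai into a block (2 internal orders). Seating 8 units around a circle gives (7)! arrangements.
So 2 × (7)! = 2 × 5040 = 10080.

10080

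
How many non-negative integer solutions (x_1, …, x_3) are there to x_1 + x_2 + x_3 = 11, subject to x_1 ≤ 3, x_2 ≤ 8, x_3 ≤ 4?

Ignoring the caps, the number of non-negative solutions to x_1+…+x_3 = 11 is C(13,2) = 78.
Subtract solutions that violate a single cap (substitute x_i' = x_i − (cap_i+1)): x_1 ≥ 4 gives C(9,2) = 36; x_2 ≥ 9 gives C(4,2) = 6; x_3 ≥ 5 gives C(8,2) = 28. Together 70.
Add back pairs where two caps are both exceeded: 0 + 6 + 0 = 6.
By inclusion–exclusion the count is 78 − 70 + 6 = 14.

14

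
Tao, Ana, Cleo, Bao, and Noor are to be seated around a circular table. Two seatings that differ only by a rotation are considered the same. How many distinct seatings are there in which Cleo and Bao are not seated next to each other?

Without the restriction there are (4)! = 24 seatings.
Seatings with Cleo beside Bao: treat them as a block with 2 internal orders, giving 2 × (3)! = 12.
Subtracting, 24 − 12 = 12.

12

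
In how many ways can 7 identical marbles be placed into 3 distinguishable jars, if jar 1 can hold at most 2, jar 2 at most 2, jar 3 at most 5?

6

Without the upper bounds there are C(9,2) = 36 ways to split 7 among 3 jars.
Subtract solutions that violate a single cap (substitute x_i' = x_i − (cap_i+1)): x_1 ≥ 3 gives C(6,2) = 15; x_2 ≥ 3 gives C(6,2) = 15; x_3 ≥ 6 gives C(3,2) = 3. Together 33.
Add back pairs where two caps are both exceeded: 3 + 0 + 0 = 3.
By inclusion–exclusion the count is 36 − 33 + 3 = 6.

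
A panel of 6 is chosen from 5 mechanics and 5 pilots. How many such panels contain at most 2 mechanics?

55

Split by how many mechanics are chosen (0 through 2).
Sum: C(5,0)·C(5,6) + C(5,1)·C(5,5) + C(5,2)·C(5,4) = 0 + 5 + 50 = 55.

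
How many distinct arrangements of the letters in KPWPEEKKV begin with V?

Fix V in the first position and arrange the remaining 8 letters.
Those 8 letters have E appearing twice, K appearing 3 times, and P appearing twice, giving (8)!/(3!·2!·2!) = 1680.

1680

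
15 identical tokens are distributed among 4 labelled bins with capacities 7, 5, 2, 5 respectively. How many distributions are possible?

Without the upper bounds there are C(18,3) = 816 ways to split 15 among 4 bins.
Subtract solutions that violate a single cap (substitute x_i' = x_i − (cap_i+1)): x_1 ≥ 8 gives C(10,3) = 120; x_2 ≥ 6 gives C(12,3) = 220; x_3 ≥ 3 gives C(15,3) = 455; x_4 ≥ 6 gives C(12,3) = 220. Together 1015.
Add back pairs where two caps are both exceeded: 4 + 35 + 4 + 84 + 20 + 84 = 231.
Subtract triples: 0 + 0 + 0 + 1 = 1.
By inclusion–exclusion the count is 816 − 1015 + 231 − 1 = 31.

31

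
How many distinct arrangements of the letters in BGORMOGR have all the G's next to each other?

1260

Treat the 2 copies of G as a single block. The multiset to arrange is then {GG, B, M, O, O, R, R}, 7 items in all.
That gives (7)!/(2!·2!) = 1260 arrangements.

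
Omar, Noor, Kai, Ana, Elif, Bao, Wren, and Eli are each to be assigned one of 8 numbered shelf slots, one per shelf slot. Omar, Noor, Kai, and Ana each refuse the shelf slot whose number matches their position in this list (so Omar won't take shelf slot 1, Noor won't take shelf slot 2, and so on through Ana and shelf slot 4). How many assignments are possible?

Let Aᵢ (for 1 ≤ i ≤ 4) be the placements that put person i in their forbidden shelf slot. Any j of these fix j positions, leaving (8−j)! ways to fill the rest, and there are C(4,j) ways to pick which j.
By inclusion–exclusion, the number of valid placements is Σ_{j=0}^{4} (−1)^j C(4,j)·(8−j)!.
Computing: 40320 − 20160 + 4320 − 480 + 24 = 24024.

24024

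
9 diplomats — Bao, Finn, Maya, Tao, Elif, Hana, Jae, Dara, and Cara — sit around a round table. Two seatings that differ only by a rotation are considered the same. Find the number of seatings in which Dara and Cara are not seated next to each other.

Without the restriction there are (8)! = 40320 seatings.
Those with Dara next to Cara: fuse the pair into one unit and seat 8 units around a circle — 2·(7)! = 10080.
Subtracting, 40320 − 10080 = 30240.

30240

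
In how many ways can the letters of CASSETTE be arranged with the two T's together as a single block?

Treat the 2 copies of T as a single block. The multiset to arrange is then {TT, A, C, E, E, S, S}, 7 items in all.
That gives (7)!/(2!·2!) = 1260 arrangements.

1260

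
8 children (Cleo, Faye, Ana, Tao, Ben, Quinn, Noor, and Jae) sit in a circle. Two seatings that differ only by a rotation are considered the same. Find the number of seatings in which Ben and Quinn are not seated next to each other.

3600

Without the restriction there are (7)! = 5040 seatings.
Those with Ben next to Quinn: fuse the pair into one unit and seat 7 units around a circle — 2·(6)! = 1440.
Subtracting, 5040 − 1440 = 3600.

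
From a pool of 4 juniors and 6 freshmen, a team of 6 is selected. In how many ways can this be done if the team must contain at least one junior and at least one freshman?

209

With no constraint there are C(10,6) = 210 possible selections.
Selections missing a whole group: no juniors → C(6,6) = 1; no freshmen → C(4,6) = 0.
Both groups omitted at once is impossible, so 210 − 1 = 209.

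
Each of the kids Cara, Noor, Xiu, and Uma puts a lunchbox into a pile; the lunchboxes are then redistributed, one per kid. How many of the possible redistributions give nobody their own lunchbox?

9

Count assignments avoiding every fixed point. For any j of the 4 kids fixed to their own lunchbox, the other 4−j can be arranged in (4−j)! ways.
By inclusion–exclusion this is Σ_{j=0}^{4} (−1)^j C(4,j)·(4−j)!.
Computing: 24 − 24 + 12 − 4 + 1 = 9.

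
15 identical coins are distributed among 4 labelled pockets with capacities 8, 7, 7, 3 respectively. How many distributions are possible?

By stars and bars, unrestricted non-negative solutions to x_1+…+x_4 = 15 number C(15+3,3) = 816.
Subtract solutions that violate a single cap (substitute x_i' = x_i − (cap_i+1)): x_1 ≥ 9 gives C(9,3) = 84; x_2 ≥ 8 gives C(10,3) = 120; x_3 ≥ 8 gives C(10,3) = 120; x_4 ≥ 4 gives C(14,3) = 364. Together 688.
Add back pairs where two caps are both exceeded: 0 + 0 + 10 + 0 + 20 + 20 = 50.
By inclusion–exclusion the count is 816 − 688 + 50 = 178.

178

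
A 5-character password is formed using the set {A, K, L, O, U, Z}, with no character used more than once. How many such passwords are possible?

720

Choose and order 5 of the 6 symbols: the first character has 6 options, the next 5, and so on down to 2.
That product is 6 × 5 × 4 × 3 × 2 = 720.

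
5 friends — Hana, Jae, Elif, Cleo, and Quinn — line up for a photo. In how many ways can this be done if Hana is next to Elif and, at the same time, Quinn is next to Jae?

Treat {Hana,Elif} as one block (2 orders) and {Quinn,Jae} as another (2 orders).
That leaves 3 units to arrange: 2 × 2 × 3! = 4 × 6 = 24.

24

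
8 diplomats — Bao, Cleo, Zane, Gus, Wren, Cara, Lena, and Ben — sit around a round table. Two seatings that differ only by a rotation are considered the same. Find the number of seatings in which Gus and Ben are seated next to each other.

1440

Glue Gus and Ben into a block (2 internal orders). Seating 7 units around a circle gives (6)! arrangements.
So 2 × (6)! = 2 × 720 = 1440.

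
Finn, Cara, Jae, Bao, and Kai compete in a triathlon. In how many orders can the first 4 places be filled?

120

This is an ordered selection of 4 from 5: P(5,4).
That gives 5 × 4 × 3 × 2 = 120.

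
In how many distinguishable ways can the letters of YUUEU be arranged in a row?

20

Letter multiplicities in YUUEU: E×1, U×3, Y×1.
So there are 5! / (3!) = 20 distinguishable arrangements.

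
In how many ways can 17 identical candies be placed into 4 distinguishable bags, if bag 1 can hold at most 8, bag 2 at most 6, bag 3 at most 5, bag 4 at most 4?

79

Ignoring the caps, the number of non-negative solutions to x_1+…+x_4 = 17 is C(20,3) = 1140.
Subtract solutions that violate a single cap (substitute x_i' = x_i − (cap_i+1)): x_1 ≥ 9 gives C(11,3) = 165; x_2 ≥ 7 gives C(13,3) = 286; x_3 ≥ 6 gives C(14,3) = 364; x_4 ≥ 5 gives C(15,3) = 455. Together 1270.
Add back pairs where two caps are both exceeded: 4 + 10 + 20 + 35 + 56 + 84 = 209.
By inclusion–exclusion the count is 1140 − 1270 + 209 = 79.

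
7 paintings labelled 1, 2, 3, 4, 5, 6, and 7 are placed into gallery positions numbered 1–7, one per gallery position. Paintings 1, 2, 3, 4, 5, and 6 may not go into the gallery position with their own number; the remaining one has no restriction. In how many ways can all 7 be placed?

Let Aᵢ (for 1 ≤ i ≤ 6) be the placements that put painting i in its forbidden gallery position. Any j of these fix j positions, leaving (7−j)! ways to fill the rest, and there are C(6,j) ways to pick which j.
By inclusion–exclusion, the number of valid placements is Σ_{j=0}^{6} (−1)^j C(6,j)·(7−j)!.
Computing: 5040 − 4320 + 1800 − 480 + 90 − 12 + 1 = 2119.

2119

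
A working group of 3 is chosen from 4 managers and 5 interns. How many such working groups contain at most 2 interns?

Split by how many interns are chosen (0 through 2).
Sum: C(5,0)·C(4,3) + C(5,1)·C(4,2) + C(5,2)·C(4,1) = 4 + 30 + 40 = 74.

74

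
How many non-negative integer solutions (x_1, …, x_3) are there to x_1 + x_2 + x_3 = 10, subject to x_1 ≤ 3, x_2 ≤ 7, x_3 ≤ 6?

22

Without the upper bounds there are C(12,2) = 66 ways to split 10 among 3 variables.
Subtract solutions that violate a single cap (substitute x_i' = x_i − (cap_i+1)): x_1 ≥ 4 gives C(8,2) = 28; x_2 ≥ 8 gives C(4,2) = 6; x_3 ≥ 7 gives C(5,2) = 10. Together 44.
No two caps can be exceeded simultaneously, so the pair terms are all 0.
By inclusion–exclusion the count is 66 − 44 + 0 = 22.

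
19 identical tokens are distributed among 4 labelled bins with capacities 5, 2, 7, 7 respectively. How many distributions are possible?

10

By stars and bars, unrestricted non-negative solutions to x_1+…+x_4 = 19 number C(19+3,3) = 1540.
Subtract solutions that violate a single cap (substitute x_i' = x_i − (cap_i+1)): x_1 ≥ 6 gives C(16,3) = 560; x_2 ≥ 3 gives C(19,3) = 969; x_3 ≥ 8 gives C(14,3) = 364; x_4 ≥ 8 gives C(14,3) = 364. Together 2257.
Add back pairs where two caps are both exceeded: 286 + 56 + 56 + 165 + 165 + 20 = 748.
Subtract triples: 10 + 10 + 0 + 1 = 21.
By inclusion–exclusion the count is 1540 − 2257 + 748 − 21 = 10.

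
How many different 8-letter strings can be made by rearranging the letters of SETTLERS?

5040

Letter multiplicities in SETTLERS: E×2, L×1, R×1, S×2, T×2.
Dividing 8! = 40320 by 2!·2!·2! = 8 for the repeated letters gives 5040.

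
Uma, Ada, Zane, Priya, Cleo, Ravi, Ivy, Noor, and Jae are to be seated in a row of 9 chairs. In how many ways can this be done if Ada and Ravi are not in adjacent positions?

Of the 9! = 362880 arrangements, those with Ada and Ravi adjacent number 2 × 8! = 80640 (treat the pair as a block with 2 internal orders).
Complementary counting: 362880 − 80640 = 282240.

282240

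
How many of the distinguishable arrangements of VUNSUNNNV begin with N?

With the first slot taken by N, it remains to arrange the other 8 letters (VUSUNNNV).
Those 8 letters have N appearing 3 times, U appearing twice, and V appearing twice, giving (8)!/(3!·2!·2!) = 1680.

1680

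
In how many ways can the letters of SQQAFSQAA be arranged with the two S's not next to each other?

3920

There are 9!/(3!·3!·2!) = 5040 arrangements of SQQAFSQAA in total.
Arrangements with the S's together: treat SS as one letter, giving (8)!/(3!·3!) = 1120.
Subtracting, 5040 − 1120 = 3920 arrangements keep the S's apart.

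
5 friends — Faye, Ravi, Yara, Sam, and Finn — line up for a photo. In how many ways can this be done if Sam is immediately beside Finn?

Treat {Sam, Finn} as a single unit. There are 4 units to order, and the pair itself can be ordered 2 ways.
So the count is 2·(4)! = 48.

48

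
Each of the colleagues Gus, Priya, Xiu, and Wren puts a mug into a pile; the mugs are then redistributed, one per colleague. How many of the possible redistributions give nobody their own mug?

This is the derangement count D_4: permutations of 4 items with no fixed point.
By inclusion–exclusion this is Σ_{j=0}^{4} (−1)^j C(4,j)·(4−j)!.
Computing: 24 − 24 + 12 − 4 + 1 = 9.

9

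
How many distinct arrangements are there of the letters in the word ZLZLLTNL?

840

ZLZLLTNL has 8 letters with L appearing 4 times and Z appearing twice.
Dividing 8! = 40320 by 4!·2! = 48 for the repeated letters gives 840.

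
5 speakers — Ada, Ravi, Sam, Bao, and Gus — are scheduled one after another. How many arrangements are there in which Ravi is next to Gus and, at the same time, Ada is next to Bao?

Treat {Ravi,Gus} as one block (2 orders) and {Ada,Bao} as another (2 orders).
That leaves 3 units to arrange: 2 × 2 × 3! = 4 × 6 = 24.

24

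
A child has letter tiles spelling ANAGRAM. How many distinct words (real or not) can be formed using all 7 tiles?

Letter multiplicities in ANAGRAM: A×3, G×1, M×1, N×1, R×1.
Dividing 7! = 5040 by 3! = 6 for the repeated letters gives 840.

840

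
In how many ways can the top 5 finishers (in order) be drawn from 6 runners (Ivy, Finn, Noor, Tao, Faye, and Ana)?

720

This is an ordered selection of 5 from 6: P(6,5).
That gives 6 × 5 × 4 × 3 × 2 = 720.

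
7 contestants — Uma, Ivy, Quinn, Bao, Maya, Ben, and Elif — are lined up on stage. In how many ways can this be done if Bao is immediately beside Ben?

Treat {Bao, Ben} as a single unit. There are 6 units to order, and the pair itself can be ordered 2 ways.
So the count is 2·(6)! = 1440.

1440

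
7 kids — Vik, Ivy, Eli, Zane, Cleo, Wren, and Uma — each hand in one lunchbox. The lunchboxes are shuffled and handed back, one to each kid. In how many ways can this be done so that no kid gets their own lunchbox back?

Count assignments avoiding every fixed point. For any j of the 7 kids fixed to their own lunchbox, the other 7−j can be arranged in (7−j)! ways.
By inclusion–exclusion this is Σ_{j=0}^{7} (−1)^j C(7,j)·(7−j)!.
Computing: 5040 − 5040 + 2520 − 840 + 210 − 42 + 7 − 1 = 1854.

1854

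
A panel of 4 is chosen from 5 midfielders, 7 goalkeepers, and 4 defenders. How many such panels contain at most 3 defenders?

1819

Split by how many defenders are chosen (0 through 3).
Sum: C(4,0)·C(12,4) + C(4,1)·C(12,3) + C(4,2)·C(12,2) + C(4,3)·C(12,1) = 495 + 880 + 396 + 48 = 1819.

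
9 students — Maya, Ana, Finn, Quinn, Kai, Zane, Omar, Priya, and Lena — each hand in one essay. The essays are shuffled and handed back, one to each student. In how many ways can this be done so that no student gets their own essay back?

Count assignments avoiding every fixed point. For any j of the 9 students fixed to their own essay, the other 9−j can be arranged in (9−j)! ways.
By inclusion–exclusion this is Σ_{j=0}^{9} (−1)^j C(9,j)·(9−j)!.
Computing: 362880 − 362880 + 181440 − 60480 + 15120 − 3024 + 504 − 72 + 9 − 1 = 133496.

133496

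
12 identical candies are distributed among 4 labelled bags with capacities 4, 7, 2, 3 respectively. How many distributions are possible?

Without the upper bounds there are C(15,3) = 455 ways to split 12 among 4 bags.
Subtract solutions that violate a single cap (substitute x_i' = x_i − (cap_i+1)): x_1 ≥ 5 gives C(10,3) = 120; x_2 ≥ 8 gives C(7,3) = 35; x_3 ≥ 3 gives C(12,3) = 220; x_4 ≥ 4 gives C(11,3) = 165. Together 540.
Add back pairs where two caps are both exceeded: 0 + 35 + 20 + 4 + 1 + 56 = 116.
Subtract triples: 0 + 0 + 1 + 0 = 1.
By inclusion–exclusion the count is 455 − 540 + 116 − 1 = 30.

30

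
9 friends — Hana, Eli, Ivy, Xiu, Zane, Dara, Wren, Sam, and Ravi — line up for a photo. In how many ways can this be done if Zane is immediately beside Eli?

80640

Place the 7 others and the Zane-Eli pair as 8 objects in a line; the pair has 2 internal arrangements.
So the count is 2·(8)! = 80640.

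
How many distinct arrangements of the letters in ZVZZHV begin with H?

10

Fix H in the first position and arrange the remaining 5 letters.
Those 5 letters have V appearing twice and Z appearing 3 times, giving (5)!/(3!·2!) = 10.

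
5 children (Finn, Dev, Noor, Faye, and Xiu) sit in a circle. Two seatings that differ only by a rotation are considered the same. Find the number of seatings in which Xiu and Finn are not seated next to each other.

12

All circular seatings of 5 people number (4)! = 24.
Seatings with Xiu beside Finn: treat them as a block with 2 internal orders, giving 2 × (3)! = 12.
Subtracting, 24 − 12 = 12.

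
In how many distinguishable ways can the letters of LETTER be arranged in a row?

Letter multiplicities in LETTER: E×2, L×1, R×1, T×2.
So there are 6! / (2!·2!) = 180 distinguishable arrangements.

180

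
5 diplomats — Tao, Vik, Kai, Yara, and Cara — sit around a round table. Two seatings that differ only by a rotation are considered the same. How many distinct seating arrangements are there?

24

Fix one person's seat to break rotational symmetry; the remaining 4 people can be arranged in (4)! = 24 ways.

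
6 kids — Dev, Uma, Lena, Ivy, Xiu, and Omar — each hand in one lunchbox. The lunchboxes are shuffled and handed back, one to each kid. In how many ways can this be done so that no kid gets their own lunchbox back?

265

Count assignments avoiding every fixed point. For any j of the 6 kids fixed to their own lunchbox, the other 6−j can be arranged in (6−j)! ways.
By inclusion–exclusion this is Σ_{j=0}^{6} (−1)^j C(6,j)·(6−j)!.
Computing: 720 − 720 + 360 − 120 + 30 − 6 + 1 = 265.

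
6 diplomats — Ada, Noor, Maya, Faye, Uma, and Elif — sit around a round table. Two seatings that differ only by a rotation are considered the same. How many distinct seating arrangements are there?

Around a circle, 6 distinct people have 6!/6 = (5)! = 120 rotationally distinct seatings.

120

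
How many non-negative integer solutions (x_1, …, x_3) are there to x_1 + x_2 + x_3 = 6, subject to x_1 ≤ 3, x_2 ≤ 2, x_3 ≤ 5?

11

Ignoring the caps, the number of non-negative solutions to x_1+…+x_3 = 6 is C(8,2) = 28.
Subtract solutions that violate a single cap (substitute x_i' = x_i − (cap_i+1)): x_1 ≥ 4 gives C(4,2) = 6; x_2 ≥ 3 gives C(5,2) = 10; x_3 ≥ 6 gives C(2,2) = 1. Together 17.
No two caps can be exceeded simultaneously, so the pair terms are all 0.
By inclusion–exclusion the count is 28 − 17 + 0 = 11.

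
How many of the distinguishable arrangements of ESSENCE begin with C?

60

With the first slot taken by C, it remains to arrange the other 6 letters (ESSENE).
Those 6 letters have E appearing 3 times and S appearing twice, giving (6)!/(3!·2!) = 60.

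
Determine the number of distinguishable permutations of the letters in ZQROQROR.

1680

The 8 letters of ZQROQROR have repeats: O appearing twice, Q appearing twice, and R appearing 3 times.
Dividing 8! = 40320 by 3!·2!·2! = 24 for the repeated letters gives 1680.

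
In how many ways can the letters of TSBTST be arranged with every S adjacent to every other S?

Treat the 2 copies of S as a single block. The multiset to arrange is then {SS, B, T, T, T}, 5 items in all.
That gives (5)!/(3!) = 20 arrangements.

20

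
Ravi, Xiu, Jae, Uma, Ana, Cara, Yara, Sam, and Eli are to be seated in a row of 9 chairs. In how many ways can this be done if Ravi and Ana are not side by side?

There are 9! = 362880 arrangements in all. If Ravi and Ana are adjacent, merging them into one block gives 2·(8)! = 80640 arrangements.
Complementary counting: 362880 − 80640 = 282240.

282240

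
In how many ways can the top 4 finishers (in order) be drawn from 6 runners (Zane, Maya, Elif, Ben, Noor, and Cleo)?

There are 6 choices for 1st place, 5 for 2nd, and so on down to 3 for position 4.
That gives 6 × 5 × 4 × 3 = 360.

360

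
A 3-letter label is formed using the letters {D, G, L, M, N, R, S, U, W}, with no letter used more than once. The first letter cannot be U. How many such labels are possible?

The first letter has 9−1 = 8 choices (anything except U).
The remaining 2 letters are filled from the other 8 symbols without repetition: 8 × 7 = 56.
Total: 8 × 56 = 448.

448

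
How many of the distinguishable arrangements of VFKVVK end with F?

10

With the last slot taken by F, it remains to arrange the other 5 letters (VKVVK).
Those 5 letters have K appearing twice and V appearing 3 times, giving (5)!/(3!·2!) = 10.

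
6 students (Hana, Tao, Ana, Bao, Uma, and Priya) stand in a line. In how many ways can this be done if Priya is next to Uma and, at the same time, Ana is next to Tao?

96

Treat {Priya,Uma} as one block (2 orders) and {Ana,Tao} as another (2 orders).
That leaves 4 units to arrange: 2 × 2 × 4! = 4 × 24 = 96.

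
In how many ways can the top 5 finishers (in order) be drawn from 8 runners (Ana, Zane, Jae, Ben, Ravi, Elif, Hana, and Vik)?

6720

There are 8 choices for 1st place, 7 for 2nd, and so on down to 4 for position 5.
That gives 8 × 7 × 6 × 5 × 4 = 6720.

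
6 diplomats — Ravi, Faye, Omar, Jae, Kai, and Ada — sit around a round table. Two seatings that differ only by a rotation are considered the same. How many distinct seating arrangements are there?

Fix one person's seat to break rotational symmetry; the remaining 5 people can be arranged in (5)! = 120 ways.

120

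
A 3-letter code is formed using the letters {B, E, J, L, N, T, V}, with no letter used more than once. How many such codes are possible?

210

With no repetition, fill the 3 letters in order: 7 choices, then 6, down to 5.
7 × 6 × 5 = 210.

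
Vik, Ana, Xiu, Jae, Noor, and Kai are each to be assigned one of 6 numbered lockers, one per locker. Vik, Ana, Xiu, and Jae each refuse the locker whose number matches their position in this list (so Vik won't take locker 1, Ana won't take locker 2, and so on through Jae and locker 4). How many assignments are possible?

362

Let Aᵢ (for 1 ≤ i ≤ 4) be the placements that put person i in their forbidden locker. Any j of these fix j positions, leaving (6−j)! ways to fill the rest, and there are C(4,j) ways to pick which j.
By inclusion–exclusion, the number of valid placements is Σ_{j=0}^{4} (−1)^j C(4,j)·(6−j)!.
Computing: 720 − 480 + 144 − 24 + 2 = 362.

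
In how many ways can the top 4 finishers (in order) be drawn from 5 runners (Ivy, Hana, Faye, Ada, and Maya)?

120

This is an ordered selection of 4 from 5: P(5,4).
That gives 5 × 4 × 3 × 2 = 120.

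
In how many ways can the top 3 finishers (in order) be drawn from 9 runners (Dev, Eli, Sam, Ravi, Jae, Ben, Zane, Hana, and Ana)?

504

This is an ordered selection of 3 from 9: P(9,3).
That gives 9 × 8 × 7 = 504.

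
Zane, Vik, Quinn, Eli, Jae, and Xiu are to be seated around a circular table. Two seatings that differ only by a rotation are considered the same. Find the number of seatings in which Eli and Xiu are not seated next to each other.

72

Without the restriction there are (5)! = 120 seatings.
Those with Eli next to Xiu: fuse the pair into one unit and seat 5 units around a circle — 2·(4)! = 48.
Subtracting, 120 − 48 = 72.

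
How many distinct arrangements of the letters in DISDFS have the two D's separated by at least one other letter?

Total arrangements of DISDFS: 6!/(2!·2!) = 180.
If the two D's are adjacent, glue them into one block, leaving 5 items to arrange: (5)!/(2!) = 60 ways.
Hence 180 − 60 = 120.

120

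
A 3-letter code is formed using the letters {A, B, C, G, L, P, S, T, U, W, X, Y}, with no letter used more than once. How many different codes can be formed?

This is a permutation of 3 out of 12: P(12,3) = 12!/9!.
That product is 12 × 11 × 10 = 1320.

1320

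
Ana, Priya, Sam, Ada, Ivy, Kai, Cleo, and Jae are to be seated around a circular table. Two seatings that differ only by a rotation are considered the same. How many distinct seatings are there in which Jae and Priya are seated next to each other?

Glue Jae and Priya into a block (2 internal orders). Seating 7 units around a circle gives (6)! arrangements.
So 2 × (6)! = 2 × 720 = 1440.

1440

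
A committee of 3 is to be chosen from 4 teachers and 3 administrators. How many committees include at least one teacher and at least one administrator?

Unrestricted: C(7,3) = 35 ways to pick any 3 of the 7.
Selections missing a whole group: no teachers → C(3,3) = 1; no administrators → C(4,3) = 4.
Both groups omitted at once is impossible, so 35 − 5 = 30.

30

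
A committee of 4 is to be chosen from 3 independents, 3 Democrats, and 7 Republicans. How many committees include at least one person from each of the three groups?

Unrestricted: C(13,4) = 715 ways to pick any 4 of the 13.
Subtract selections that omit an entire group: no independents → C(10,4) = 210; no Democrats → C(10,4) = 210; no Republicans → C(6,4) = 15.
Add back selections omitting two groups (i.e. drawn from a single group): C(3,4) + C(3,4) + C(7,4) = 35.
By inclusion–exclusion: 715 − 435 + 35 = 315.

315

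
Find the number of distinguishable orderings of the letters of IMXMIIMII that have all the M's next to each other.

Treat the 3 copies of M as a single block. The multiset to arrange is then {MMM, I, I, I, I, I, X}, 7 items in all.
That gives (7)!/(5!) = 42 arrangements.

42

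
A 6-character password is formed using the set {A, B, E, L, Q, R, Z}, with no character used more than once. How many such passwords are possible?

5040

Choose and order 6 of the 7 symbols: the first character has 7 options, the next 6, and so on down to 2.
That product is 7 × 6 × 5 × 4 × 3 × 2 = 5040.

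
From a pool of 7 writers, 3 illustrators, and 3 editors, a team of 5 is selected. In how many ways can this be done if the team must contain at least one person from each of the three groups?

With no constraint there are C(13,5) = 1287 possible selections.
Subtract selections that omit an entire group: no writers → C(6,5) = 6; no illustrators → C(10,5) = 252; no editors → C(10,5) = 252.
Add back selections omitting two groups (i.e. drawn from a single group): C(7,5) + C(3,5) + C(3,5) = 21.
By inclusion–exclusion: 1287 − 510 + 21 = 798.

798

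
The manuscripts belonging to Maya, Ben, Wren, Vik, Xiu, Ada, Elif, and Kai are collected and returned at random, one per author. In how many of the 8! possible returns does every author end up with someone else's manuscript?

14833

Let Aᵢ be the assignments in which author i gets their own manuscript. We want the size of the complement of A₁∪…∪A_8.
By inclusion–exclusion this is Σ_{j=0}^{8} (−1)^j C(8,j)·(8−j)!.
Computing: 40320 − 40320 + 20160 − 6720 + 1680 − 336 + 56 − 8 + 1 = 14833.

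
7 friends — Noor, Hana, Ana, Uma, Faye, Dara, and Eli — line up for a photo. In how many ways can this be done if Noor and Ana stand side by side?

Glue Noor and Ana into one block (2 internal orders), leaving 6 units to arrange in a row.
So the count is 2·(6)! = 1440.

1440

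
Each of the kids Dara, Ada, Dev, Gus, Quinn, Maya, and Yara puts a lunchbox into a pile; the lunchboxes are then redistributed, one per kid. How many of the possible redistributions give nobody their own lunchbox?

1854

This is the derangement count D_7: permutations of 7 items with no fixed point.
By inclusion–exclusion this is Σ_{j=0}^{7} (−1)^j C(7,j)·(7−j)!.
Computing: 5040 − 5040 + 2520 − 840 + 210 − 42 + 7 − 1 = 1854.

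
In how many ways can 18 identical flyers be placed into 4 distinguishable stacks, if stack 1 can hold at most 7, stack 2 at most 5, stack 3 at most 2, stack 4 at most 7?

Without the upper bounds there are C(21,3) = 1330 ways to split 18 among 4 stacks.
Subtract solutions that violate a single cap (substitute x_i' = x_i − (cap_i+1)): x_1 ≥ 8 gives C(13,3) = 286; x_2 ≥ 6 gives C(15,3) = 455; x_3 ≥ 3 gives C(18,3) = 816; x_4 ≥ 8 gives C(13,3) = 286. Together 1843.
Add back pairs where two caps are both exceeded: 35 + 120 + 10 + 220 + 35 + 120 = 540.
Subtract triples: 4 + 0 + 0 + 4 = 8.
By inclusion–exclusion the count is 1330 − 1843 + 540 − 8 = 19.

19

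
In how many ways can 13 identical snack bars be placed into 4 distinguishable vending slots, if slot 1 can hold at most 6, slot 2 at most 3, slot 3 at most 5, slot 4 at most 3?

Ignoring the caps, the number of non-negative solutions to x_1+…+x_4 = 13 is C(16,3) = 560.
Subtract solutions that violate a single cap (substitute x_i' = x_i − (cap_i+1)): x_1 ≥ 7 gives C(9,3) = 84; x_2 ≥ 4 gives C(12,3) = 220; x_3 ≥ 6 gives C(10,3) = 120; x_4 ≥ 4 gives C(12,3) = 220. Together 644.
Add back pairs where two caps are both exceeded: 10 + 1 + 10 + 20 + 56 + 20 = 117.
By inclusion–exclusion the count is 560 − 644 + 117 = 33.

33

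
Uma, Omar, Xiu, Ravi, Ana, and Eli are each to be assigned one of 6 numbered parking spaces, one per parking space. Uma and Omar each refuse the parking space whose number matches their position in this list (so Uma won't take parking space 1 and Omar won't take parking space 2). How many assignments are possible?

504

Let Aᵢ (for i ∈ {1, 2}) be the placements that put person i in their forbidden parking space. Any j of these fix j positions, leaving (6−j)! ways to fill the rest, and there are C(2,j) ways to pick which j.
By inclusion–exclusion, the number of valid placements is Σ_{j=0}^{2} (−1)^j C(2,j)·(6−j)!.
Computing: 720 − 240 + 24 = 504.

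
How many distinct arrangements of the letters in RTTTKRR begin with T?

With the first slot taken by T, it remains to arrange the other 6 letters (RTTKRR).
Those 6 letters have R appearing 3 times and T appearing twice, giving (6)!/(3!·2!) = 60.

60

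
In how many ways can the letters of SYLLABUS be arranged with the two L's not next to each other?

Total arrangements of SYLLABUS: 8!/(2!·2!) = 10080.
Arrangements with the L's together: treat LL as one letter, giving (7)!/(2!) = 2520.
Subtracting, 10080 − 2520 = 7560 arrangements keep the L's apart.

7560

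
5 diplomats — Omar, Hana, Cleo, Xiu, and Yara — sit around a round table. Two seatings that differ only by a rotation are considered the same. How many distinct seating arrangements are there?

24

Seat Omar anywhere (absorbing the rotational symmetry), then permute the other 4: (4)! = 24.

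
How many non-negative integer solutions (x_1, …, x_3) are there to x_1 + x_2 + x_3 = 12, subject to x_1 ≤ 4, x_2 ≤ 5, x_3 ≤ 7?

15

Ignoring the caps, the number of non-negative solutions to x_1+…+x_3 = 12 is C(14,2) = 91.
Subtract solutions that violate a single cap (substitute x_i' = x_i − (cap_i+1)): x_1 ≥ 5 gives C(9,2) = 36; x_2 ≥ 6 gives C(8,2) = 28; x_3 ≥ 8 gives C(6,2) = 15. Together 79.
Add back pairs where two caps are both exceeded: 3 + 0 + 0 = 3.
By inclusion–exclusion the count is 91 − 79 + 3 = 15.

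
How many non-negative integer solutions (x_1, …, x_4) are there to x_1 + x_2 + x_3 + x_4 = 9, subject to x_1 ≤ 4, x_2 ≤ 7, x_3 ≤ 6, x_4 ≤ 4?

Ignoring the caps, the number of non-negative solutions to x_1+…+x_4 = 9 is C(12,3) = 220.
Subtract solutions that violate a single cap (substitute x_i' = x_i − (cap_i+1)): x_1 ≥ 5 gives C(7,3) = 35; x_2 ≥ 8 gives C(4,3) = 4; x_3 ≥ 7 gives C(5,3) = 10; x_4 ≥ 5 gives C(7,3) = 35. Together 84.
No two caps can be exceeded simultaneously, so the pair terms are all 0.
By inclusion–exclusion the count is 220 − 84 + 0 = 136.

136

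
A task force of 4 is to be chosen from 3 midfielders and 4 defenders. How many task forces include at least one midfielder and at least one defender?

34

Unrestricted: C(7,4) = 35 ways to pick any 4 of the 7.
Subtract selections that omit an entire group: no midfielders → C(4,4) = 1; no defenders → C(3,4) = 0.
Both groups omitted at once is impossible, so 35 − 1 = 34.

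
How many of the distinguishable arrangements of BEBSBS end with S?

20

With the last slot taken by S, it remains to arrange the other 5 letters (BEBBS).
Those 5 letters have B appearing 3 times, giving (5)!/(3!) = 20.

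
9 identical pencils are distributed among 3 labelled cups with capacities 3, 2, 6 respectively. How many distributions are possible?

6

Without the upper bounds there are C(11,2) = 55 ways to split 9 among 3 cups.
Subtract solutions that violate a single cap (substitute x_i' = x_i − (cap_i+1)): x_1 ≥ 4 gives C(7,2) = 21; x_2 ≥ 3 gives C(8,2) = 28; x_3 ≥ 7 gives C(4,2) = 6. Together 55.
Add back pairs where two caps are both exceeded: 6 + 0 + 0 = 6.
By inclusion–exclusion the count is 55 − 55 + 6 = 6.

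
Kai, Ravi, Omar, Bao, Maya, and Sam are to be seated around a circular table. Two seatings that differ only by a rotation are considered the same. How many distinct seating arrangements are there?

Around a circle, 6 distinct people have 6!/6 = (5)! = 120 rotationally distinct seatings.

120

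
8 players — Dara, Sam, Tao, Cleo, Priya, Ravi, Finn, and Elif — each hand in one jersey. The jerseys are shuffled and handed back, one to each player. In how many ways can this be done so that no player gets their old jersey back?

14833

Let Aᵢ be the assignments in which player i gets their old jersey. We want the size of the complement of A₁∪…∪A_8.
By inclusion–exclusion this is Σ_{j=0}^{8} (−1)^j C(8,j)·(8−j)!.
Computing: 40320 − 40320 + 20160 − 6720 + 1680 − 336 + 56 − 8 + 1 = 14833.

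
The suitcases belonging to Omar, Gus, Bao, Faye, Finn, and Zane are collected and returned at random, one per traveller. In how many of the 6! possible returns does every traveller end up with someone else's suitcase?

265

Let Aᵢ be the assignments in which traveller i gets their own suitcase. We want the size of the complement of A₁∪…∪A_6.
By inclusion–exclusion this is Σ_{j=0}^{6} (−1)^j C(6,j)·(6−j)!.
Computing: 720 − 720 + 360 − 120 + 30 − 6 + 1 = 265.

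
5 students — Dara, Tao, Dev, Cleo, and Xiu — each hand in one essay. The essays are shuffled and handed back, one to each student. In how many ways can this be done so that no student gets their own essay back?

44

Let Aᵢ be the assignments in which student i gets their own essay. We want the size of the complement of A₁∪…∪A_5.
By inclusion–exclusion this is Σ_{j=0}^{5} (−1)^j C(5,j)·(5−j)!.
Computing: 120 − 120 + 60 − 20 + 5 − 1 = 44.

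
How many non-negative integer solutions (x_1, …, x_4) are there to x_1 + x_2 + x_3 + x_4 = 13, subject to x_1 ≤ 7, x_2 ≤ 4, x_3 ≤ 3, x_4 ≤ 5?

Ignoring the caps, the number of non-negative solutions to x_1+…+x_4 = 13 is C(16,3) = 560.
Subtract solutions that violate a single cap (substitute x_i' = x_i − (cap_i+1)): x_1 ≥ 8 gives C(8,3) = 56; x_2 ≥ 5 gives C(11,3) = 165; x_3 ≥ 4 gives C(12,3) = 220; x_4 ≥ 6 gives C(10,3) = 120. Together 561.
Add back pairs where two caps are both exceeded: 1 + 4 + 0 + 35 + 10 + 20 = 70.
By inclusion–exclusion the count is 560 − 561 + 70 = 69.

69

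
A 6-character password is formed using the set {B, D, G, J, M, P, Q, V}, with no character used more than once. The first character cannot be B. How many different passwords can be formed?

17640

The first character has 8−1 = 7 choices (anything except B).
The remaining 5 characters are filled from the other 7 symbols without repetition: 7 × 6 × 5 × 4 × 3 = 2520.
Total: 7 × 2520 = 17640.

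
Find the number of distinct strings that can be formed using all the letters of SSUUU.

SSUUU has 5 letters with S appearing twice and U appearing 3 times.
The number of distinct arrangements is 5!/(3!·2!) = 120/12 = 10.

10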